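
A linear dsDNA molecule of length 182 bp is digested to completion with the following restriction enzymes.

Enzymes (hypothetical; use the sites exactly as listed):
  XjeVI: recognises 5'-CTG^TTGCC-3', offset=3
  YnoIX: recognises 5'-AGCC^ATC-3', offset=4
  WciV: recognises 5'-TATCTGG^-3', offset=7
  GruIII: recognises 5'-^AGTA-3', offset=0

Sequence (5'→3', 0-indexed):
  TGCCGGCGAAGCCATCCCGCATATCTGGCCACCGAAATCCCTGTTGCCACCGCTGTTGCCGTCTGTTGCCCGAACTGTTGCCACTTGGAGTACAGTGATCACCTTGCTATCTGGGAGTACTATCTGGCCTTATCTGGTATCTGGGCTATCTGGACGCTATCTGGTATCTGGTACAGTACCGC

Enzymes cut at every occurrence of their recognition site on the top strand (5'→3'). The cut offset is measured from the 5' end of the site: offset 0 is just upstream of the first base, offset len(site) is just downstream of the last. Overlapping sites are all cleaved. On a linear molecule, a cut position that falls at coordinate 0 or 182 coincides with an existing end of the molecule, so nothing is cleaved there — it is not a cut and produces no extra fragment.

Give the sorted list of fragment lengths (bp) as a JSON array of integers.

Scan for sites:
  XjeVI (CTGTTGCC, off=3): starts [40, 52, 62, 74] → cuts [43, 55, 65, 77]
  YnoIX (AGCCATC, off=4): starts [9] → cuts [13]
  WciV (TATCTGG, off=7): starts [21, 107, 120, 130, 137, 146, 157, 164] → cuts [28, 114, 127, 137, 144, 153, 164, 171]
  GruIII (AGTA, off=0): starts [88, 115, 174] → cuts [88, 115, 174]

Pooled cuts: [13, 28, 43, 55, 65, 77, 88, 114, 115, 127, 137, 144, 153, 164, 171, 174]

Fragments:
  [0,13): 13 bp
  [13,28): 15 bp
  [28,43): 15 bp
  [43,55): 12 bp
  [55,65): 10 bp
  [65,77): 12 bp
  [77,88): 11 bp
  [88,114): 26 bp
  [114,115): 1 bp
  [115,127): 12 bp
  [127,137): 10 bp
  [137,144): 7 bp
  [144,153): 9 bp
  [153,164): 11 bp
  [164,171): 7 bp
  [171,174): 3 bp
  [174,182): 8 bp

[1,3,7,7,8,9,10,10,11,11,12,12,12,13,15,15,26]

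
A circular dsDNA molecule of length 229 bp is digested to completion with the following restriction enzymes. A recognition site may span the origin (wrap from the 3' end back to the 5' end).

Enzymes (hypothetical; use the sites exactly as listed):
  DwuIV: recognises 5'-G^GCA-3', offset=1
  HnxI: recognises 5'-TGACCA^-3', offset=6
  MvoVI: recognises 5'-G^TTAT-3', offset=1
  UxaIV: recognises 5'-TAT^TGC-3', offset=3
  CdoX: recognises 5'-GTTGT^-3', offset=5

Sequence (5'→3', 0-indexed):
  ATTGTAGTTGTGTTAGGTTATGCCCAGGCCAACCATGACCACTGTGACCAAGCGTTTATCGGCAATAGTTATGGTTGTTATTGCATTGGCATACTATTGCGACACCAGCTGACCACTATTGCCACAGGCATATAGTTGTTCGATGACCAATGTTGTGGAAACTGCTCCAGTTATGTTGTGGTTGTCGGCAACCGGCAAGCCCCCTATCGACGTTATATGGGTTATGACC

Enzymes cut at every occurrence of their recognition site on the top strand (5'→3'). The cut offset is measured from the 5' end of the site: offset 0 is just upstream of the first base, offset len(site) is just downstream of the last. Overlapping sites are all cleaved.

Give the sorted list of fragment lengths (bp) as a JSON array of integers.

[1,2,3,4,6,6,7,7,7,7,8,9,9,9,9,9,9,10,10,11,12,14,18,18,24]

Per-enzyme occurrences:
  DwuIV (GGCA, off=1): starts [60, 87, 126, 186, 193] → cuts [61, 88, 127, 187, 194]
  HnxI (TGACCA, off=6): starts [35, 44, 109, 143, 224] → cuts [1, 41, 50, 115, 149]
  MvoVI (GTTAT, off=1): starts [16, 67, 76, 169, 211, 220] → cuts [17, 68, 77, 170, 212, 221]
  UxaIV (TATTGC, off=3): starts [78, 94, 116] → cuts [81, 97, 119]
  CdoX (GTTGT, off=5): starts [6, 73, 134, 151, 174, 180] → cuts [11, 78, 139, 156, 179, 185]

All cut coordinates (distinct, sorted): [1, 11, 17, 41, 50, 61, 68, 77, 78, 81, 88, 97, 115, 119, 127, 139, 149, 156, 170, 179, 185, 187, 194, 212, 221]

Fragment lengths:
  1→11: 10 bp
  11→17: 6 bp
  17→41: 24 bp
  41→50: 9 bp
  50→61: 11 bp
  61→68: 7 bp
  68→77: 9 bp
  77→78: 1 bp
  78→81: 3 bp
  81→88: 7 bp
  88→97: 9 bp
  97→115: 18 bp
  115→119: 4 bp
  119→127: 8 bp
  127→139: 12 bp
  139→149: 10 bp
  149→156: 7 bp
  156→170: 14 bp
  170→179: 9 bp
  179→185: 6 bp
  185→187: 2 bp
  187→194: 7 bp
  194→212: 18 bp
  212→221: 9 bp
  221→1 (wrap): 229-221+1 = 9 bp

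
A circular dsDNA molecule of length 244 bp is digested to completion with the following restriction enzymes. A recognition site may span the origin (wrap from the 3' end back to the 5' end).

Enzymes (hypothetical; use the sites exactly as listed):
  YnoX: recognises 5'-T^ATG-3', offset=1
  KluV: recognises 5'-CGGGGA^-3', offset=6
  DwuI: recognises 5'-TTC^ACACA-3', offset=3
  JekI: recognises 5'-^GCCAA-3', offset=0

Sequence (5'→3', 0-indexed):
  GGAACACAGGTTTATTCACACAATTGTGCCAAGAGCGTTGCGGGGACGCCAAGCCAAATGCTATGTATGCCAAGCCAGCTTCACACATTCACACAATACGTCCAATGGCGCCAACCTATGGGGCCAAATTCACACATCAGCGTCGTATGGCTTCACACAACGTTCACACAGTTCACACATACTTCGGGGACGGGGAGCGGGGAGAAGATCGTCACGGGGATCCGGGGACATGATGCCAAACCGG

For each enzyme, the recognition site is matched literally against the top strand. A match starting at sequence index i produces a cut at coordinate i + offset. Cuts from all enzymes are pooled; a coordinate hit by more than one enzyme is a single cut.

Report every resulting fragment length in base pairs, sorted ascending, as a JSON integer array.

[1,2,4,5,5,6,6,7,8,8,8,8,9,9,10,10,11,13,14,14,15,16,17,19,19]

Site scan:
  YnoX (TATG, off=1): starts [61, 65, 116, 145] → cuts [62, 66, 117, 146]
  KluV (CGGGGA, off=6): starts [40, 184, 190, 197, 214, 222, 241] → cuts [3, 46, 190, 196, 203, 220, 228]
  DwuI (TTCACACA, off=3): starts [14, 79, 87, 128, 151, 162, 171] → cuts [17, 82, 90, 131, 154, 165, 174]
  JekI (GCCAA, off=0): starts [27, 47, 52, 68, 109, 122, 234] → cuts [27, 47, 52, 68, 109, 122, 234]

All cut coordinates (distinct, sorted): [3, 17, 27, 46, 47, 52, 62, 66, 68, 82, 90, 109, 117, 122, 131, 146, 154, 165, 174, 190, 196, 203, 220, 228, 234]

Fragment lengths:
  3→17: 14 bp
  17→27: 10 bp
  27→46: 19 bp
  46→47: 1 bp
  47→52: 5 bp
  52→62: 10 bp
  62→66: 4 bp
  66→68: 2 bp
  68→82: 14 bp
  82→90: 8 bp
  90→109: 19 bp
  109→117: 8 bp
  117→122: 5 bp
  122→131: 9 bp
  131→146: 15 bp
  146→154: 8 bp
  154→165: 11 bp
  165→174: 9 bp
  174→190: 16 bp
  190→196: 6 bp
  196→203: 7 bp
  203→220: 17 bp
  220→228: 8 bp
  228→234: 6 bp
  234→3 (wrap): 244-234+3 = 13 bp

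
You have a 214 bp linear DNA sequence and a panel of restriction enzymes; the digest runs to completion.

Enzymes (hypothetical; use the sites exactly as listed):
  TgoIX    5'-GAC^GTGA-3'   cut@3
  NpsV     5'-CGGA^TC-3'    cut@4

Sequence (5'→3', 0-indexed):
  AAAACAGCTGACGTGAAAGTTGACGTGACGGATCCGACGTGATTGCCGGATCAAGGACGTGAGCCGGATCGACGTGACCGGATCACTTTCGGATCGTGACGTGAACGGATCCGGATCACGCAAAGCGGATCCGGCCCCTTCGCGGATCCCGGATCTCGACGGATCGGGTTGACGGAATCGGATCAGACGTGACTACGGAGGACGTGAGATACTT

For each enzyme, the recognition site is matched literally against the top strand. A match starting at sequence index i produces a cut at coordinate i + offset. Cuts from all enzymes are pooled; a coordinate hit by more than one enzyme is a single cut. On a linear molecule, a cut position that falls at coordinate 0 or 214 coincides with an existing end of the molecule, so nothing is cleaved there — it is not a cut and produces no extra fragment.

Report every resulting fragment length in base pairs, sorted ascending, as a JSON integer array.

Site scan:
  TgoIX (GACGTGA, off=3): starts [9, 21, 35, 55, 70, 97, 185, 200] → cuts [12, 24, 38, 58, 73, 100, 188, 203]
  NpsV (CGGATC, off=4): starts [28, 46, 64, 78, 89, 105, 111, 125, 142, 149, 159, 178] → cuts [32, 50, 68, 82, 93, 109, 115, 129, 146, 153, 163, 182]

All cut coordinates (distinct, sorted): [12, 24, 32, 38, 50, 58, 68, 73, 82, 93, 100, 109, 115, 129, 146, 153, 163, 182, 188, 203]

Fragments:
  [0,12): 12 bp
  [12,24): 12 bp
  [24,32): 8 bp
  [32,38): 6 bp
  [38,50): 12 bp
  [50,58): 8 bp
  [58,68): 10 bp
  [68,73): 5 bp
  [73,82): 9 bp
  [82,93): 11 bp
  [93,100): 7 bp
  [100,109): 9 bp
  [109,115): 6 bp
  [115,129): 14 bp
  [129,146): 17 bp
  [146,153): 7 bp
  [153,163): 10 bp
  [163,182): 19 bp
  [182,188): 6 bp
  [188,203): 15 bp
  [203,214): 11 bp

[5,6,6,6,7,7,8,8,9,9,10,10,11,11,12,12,12,14,15,17,19]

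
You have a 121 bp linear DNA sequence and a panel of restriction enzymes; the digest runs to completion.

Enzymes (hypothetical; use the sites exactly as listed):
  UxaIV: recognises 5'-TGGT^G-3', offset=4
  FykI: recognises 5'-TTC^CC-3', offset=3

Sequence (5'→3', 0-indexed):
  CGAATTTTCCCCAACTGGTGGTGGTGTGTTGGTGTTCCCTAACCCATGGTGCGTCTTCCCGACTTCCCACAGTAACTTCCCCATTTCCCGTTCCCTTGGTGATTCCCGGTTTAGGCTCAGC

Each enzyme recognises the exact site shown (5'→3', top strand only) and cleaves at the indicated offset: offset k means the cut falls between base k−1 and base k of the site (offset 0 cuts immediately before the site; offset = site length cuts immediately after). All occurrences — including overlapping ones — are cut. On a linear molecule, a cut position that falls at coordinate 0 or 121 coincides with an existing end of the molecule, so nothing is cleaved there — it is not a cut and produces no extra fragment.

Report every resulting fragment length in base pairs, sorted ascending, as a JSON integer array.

[3,3,4,5,6,7,8,8,8,8,9,10,13,13,16]

Scan for sites:
  UxaIV TGGTG/4: at [15, 18, 21, 29, 46, 96] ⇒ [19, 22, 25, 33, 50, 100]
  FykI TTCCC/3: at [6, 34, 55, 63, 76, 84, 90, 102] ⇒ [9, 37, 58, 66, 79, 87, 93, 105]

All cut coordinates (distinct, sorted): [9, 19, 22, 25, 33, 37, 50, 58, 66, 79, 87, 93, 100, 105]

Fragments:
  [0,9): 9 bp
  [9,19): 10 bp
  [19,22): 3 bp
  [22,25): 3 bp
  [25,33): 8 bp
  [33,37): 4 bp
  [37,50): 13 bp
  [50,58): 8 bp
  [58,66): 8 bp
  [66,79): 13 bp
  [79,87): 8 bp
  [87,93): 6 bp
  [93,100): 7 bp
  [100,105): 5 bp
  [105,121): 16 bp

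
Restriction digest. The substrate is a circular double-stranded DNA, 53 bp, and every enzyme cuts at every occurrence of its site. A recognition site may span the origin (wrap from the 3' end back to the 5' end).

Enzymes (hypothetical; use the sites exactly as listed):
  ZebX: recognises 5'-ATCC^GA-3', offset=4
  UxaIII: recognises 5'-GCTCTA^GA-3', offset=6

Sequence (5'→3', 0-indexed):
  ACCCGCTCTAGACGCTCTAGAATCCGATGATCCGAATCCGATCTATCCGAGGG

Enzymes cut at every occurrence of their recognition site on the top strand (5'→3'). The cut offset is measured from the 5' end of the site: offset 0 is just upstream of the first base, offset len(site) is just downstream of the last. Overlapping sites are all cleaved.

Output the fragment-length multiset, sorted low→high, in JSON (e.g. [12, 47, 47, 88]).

[6,6,8,9,9,15]

Site scan:
  ZebX ATCCGA/4: at [21, 29, 35, 44] ⇒ [25, 33, 39, 48]
  UxaIII GCTCTAGA/6: at [4, 13] ⇒ [10, 19]

All cut coordinates (distinct, sorted): [10, 19, 25, 33, 39, 48]

Fragment lengths:
  10→19: 9 bp
  19→25: 6 bp
  25→33: 8 bp
  33→39: 6 bp
  39→48: 9 bp
  48→10 (wrap): 53-48+10 = 15 bp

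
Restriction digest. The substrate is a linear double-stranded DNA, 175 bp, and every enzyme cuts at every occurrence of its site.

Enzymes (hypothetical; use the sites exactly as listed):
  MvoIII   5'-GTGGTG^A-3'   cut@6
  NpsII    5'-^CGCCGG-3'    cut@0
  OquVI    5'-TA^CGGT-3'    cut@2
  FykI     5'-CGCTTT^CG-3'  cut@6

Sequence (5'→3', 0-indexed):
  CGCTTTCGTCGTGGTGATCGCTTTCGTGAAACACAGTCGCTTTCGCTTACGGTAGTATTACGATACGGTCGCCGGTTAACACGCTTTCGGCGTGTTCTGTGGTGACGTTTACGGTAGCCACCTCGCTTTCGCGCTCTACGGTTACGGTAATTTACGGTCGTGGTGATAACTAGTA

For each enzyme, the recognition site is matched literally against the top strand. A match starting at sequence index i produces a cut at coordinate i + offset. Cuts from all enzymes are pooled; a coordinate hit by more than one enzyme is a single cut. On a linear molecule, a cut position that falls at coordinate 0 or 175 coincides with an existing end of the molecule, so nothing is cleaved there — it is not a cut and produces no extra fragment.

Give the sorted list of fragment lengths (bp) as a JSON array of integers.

Scan for sites:
  MvoIII GTGGTGA/6: at [10, 98, 159] ⇒ [16, 104, 165]
  NpsII CGCCGG/0: at [69] ⇒ [69]
  OquVI TACGGT/2: at [47, 63, 109, 136, 142, 152] ⇒ [49, 65, 111, 138, 144, 154]
  FykI CGCTTTCG/6: at [0, 18, 37, 81, 123] ⇒ [6, 24, 43, 87, 129]

All cut coordinates (distinct, sorted): [6, 16, 24, 43, 49, 65, 69, 87, 104, 111, 129, 138, 144, 154, 165]

Fragments:
  [0,6): 6 bp
  [6,16): 10 bp
  [16,24): 8 bp
  [24,43): 19 bp
  [43,49): 6 bp
  [49,65): 16 bp
  [65,69): 4 bp
  [69,87): 18 bp
  [87,104): 17 bp
  [104,111): 7 bp
  [111,129): 18 bp
  [129,138): 9 bp
  [138,144): 6 bp
  [144,154): 10 bp
  [154,165): 11 bp
  [165,175): 10 bp

[4,6,6,6,7,8,9,10,10,10,11,16,17,18,18,19]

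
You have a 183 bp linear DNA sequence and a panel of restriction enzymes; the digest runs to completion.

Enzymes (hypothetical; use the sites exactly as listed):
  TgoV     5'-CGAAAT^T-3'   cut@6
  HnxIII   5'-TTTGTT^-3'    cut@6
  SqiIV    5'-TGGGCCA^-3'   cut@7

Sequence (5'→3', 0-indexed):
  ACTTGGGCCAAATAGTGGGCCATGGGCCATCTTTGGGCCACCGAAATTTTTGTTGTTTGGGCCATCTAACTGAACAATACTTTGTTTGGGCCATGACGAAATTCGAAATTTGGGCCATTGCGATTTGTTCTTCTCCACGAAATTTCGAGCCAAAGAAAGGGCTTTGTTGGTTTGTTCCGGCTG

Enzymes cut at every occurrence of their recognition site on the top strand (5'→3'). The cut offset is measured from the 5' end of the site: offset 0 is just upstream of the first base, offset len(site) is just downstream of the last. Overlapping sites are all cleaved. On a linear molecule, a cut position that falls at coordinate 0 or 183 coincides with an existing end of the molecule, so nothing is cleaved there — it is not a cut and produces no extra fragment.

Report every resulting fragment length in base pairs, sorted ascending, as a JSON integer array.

[7,7,7,7,7,7,8,8,9,10,10,11,12,12,14,22,25]

Scan for sites:
  TgoV CGAAATT/6: at [41, 96, 103, 137] ⇒ [47, 102, 109, 143]
  HnxIII TTTGTT/6: at [48, 80, 123, 162, 170] ⇒ [54, 86, 129, 168, 176]
  SqiIV TGGGCCA/7: at [3, 15, 22, 33, 57, 86, 110] ⇒ [10, 22, 29, 40, 64, 93, 117]

All cut coordinates (distinct, sorted): [10, 22, 29, 40, 47, 54, 64, 86, 93, 102, 109, 117, 129, 143, 168, 176]

Fragments:
  [0,10): 10 bp
  [10,22): 12 bp
  [22,29): 7 bp
  [29,40): 11 bp
  [40,47): 7 bp
  [47,54): 7 bp
  [54,64): 10 bp
  [64,86): 22 bp
  [86,93): 7 bp
  [93,102): 9 bp
  [102,109): 7 bp
  [109,117): 8 bp
  [117,129): 12 bp
  [129,143): 14 bp
  [143,168): 25 bp
  [168,176): 8 bp
  [176,183): 7 bp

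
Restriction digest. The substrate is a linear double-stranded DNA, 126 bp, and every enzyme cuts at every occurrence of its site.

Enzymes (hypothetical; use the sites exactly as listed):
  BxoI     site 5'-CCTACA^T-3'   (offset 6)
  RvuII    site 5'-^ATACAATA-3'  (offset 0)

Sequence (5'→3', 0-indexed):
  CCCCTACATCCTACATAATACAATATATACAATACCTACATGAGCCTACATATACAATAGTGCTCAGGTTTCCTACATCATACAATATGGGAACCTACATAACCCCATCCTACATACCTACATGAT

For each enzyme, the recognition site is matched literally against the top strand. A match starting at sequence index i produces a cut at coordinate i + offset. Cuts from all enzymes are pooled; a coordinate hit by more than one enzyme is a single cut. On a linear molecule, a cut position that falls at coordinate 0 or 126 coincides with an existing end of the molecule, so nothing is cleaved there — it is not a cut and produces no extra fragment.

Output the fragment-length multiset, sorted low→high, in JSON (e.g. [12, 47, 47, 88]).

[1,2,2,4,7,8,8,9,10,14,15,20,26]

Site scan:
  BxoI CCTACAT/6: at [2, 9, 34, 44, 71, 93, 108, 116] ⇒ [8, 15, 40, 50, 77, 99, 114, 122]
  RvuII ATACAATA/0: at [17, 26, 51, 79] ⇒ [17, 26, 51, 79]

Pooled cuts: [8, 15, 17, 26, 40, 50, 51, 77, 79, 99, 114, 122]

Fragment lengths:
  [0,8): 8 bp
  [8,15): 7 bp
  [15,17): 2 bp
  [17,26): 9 bp
  [26,40): 14 bp
  [40,50): 10 bp
  [50,51): 1 bp
  [51,77): 26 bp
  [77,79): 2 bp
  [79,99): 20 bp
  [99,114): 15 bp
  [114,122): 8 bp
  [122,126): 4 bp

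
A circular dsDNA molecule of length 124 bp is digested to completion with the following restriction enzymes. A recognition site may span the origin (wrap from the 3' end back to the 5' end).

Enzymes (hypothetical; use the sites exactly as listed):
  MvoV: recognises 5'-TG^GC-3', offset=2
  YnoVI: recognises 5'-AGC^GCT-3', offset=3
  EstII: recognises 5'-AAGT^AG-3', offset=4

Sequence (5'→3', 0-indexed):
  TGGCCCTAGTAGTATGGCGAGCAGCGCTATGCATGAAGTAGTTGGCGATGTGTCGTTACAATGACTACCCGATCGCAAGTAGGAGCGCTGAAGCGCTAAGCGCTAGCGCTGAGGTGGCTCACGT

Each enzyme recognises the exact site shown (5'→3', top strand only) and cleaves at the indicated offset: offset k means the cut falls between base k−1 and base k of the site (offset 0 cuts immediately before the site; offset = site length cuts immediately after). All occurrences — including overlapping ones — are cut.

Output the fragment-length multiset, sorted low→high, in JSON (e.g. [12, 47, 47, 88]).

Per-enzyme occurrences:
  MvoV TGGC/2: at [0, 14, 42, 114] ⇒ [2, 16, 44, 116]
  YnoVI AGCGCT/3: at [22, 83, 91, 98, 104] ⇒ [25, 86, 94, 101, 107]
  EstII AAGTAG/4: at [35, 76] ⇒ [39, 80]

All cut coordinates (distinct, sorted): [2, 16, 25, 39, 44, 80, 86, 94, 101, 107, 116]

Fragment lengths:
  2→16: 14 bp
  16→25: 9 bp
  25→39: 14 bp
  39→44: 5 bp
  44→80: 36 bp
  80→86: 6 bp
  86→94: 8 bp
  94→101: 7 bp
  101→107: 6 bp
  107→116: 9 bp
  116→2 (wrap): 124-116+2 = 10 bp

[5,6,6,7,8,9,9,10,14,14,36]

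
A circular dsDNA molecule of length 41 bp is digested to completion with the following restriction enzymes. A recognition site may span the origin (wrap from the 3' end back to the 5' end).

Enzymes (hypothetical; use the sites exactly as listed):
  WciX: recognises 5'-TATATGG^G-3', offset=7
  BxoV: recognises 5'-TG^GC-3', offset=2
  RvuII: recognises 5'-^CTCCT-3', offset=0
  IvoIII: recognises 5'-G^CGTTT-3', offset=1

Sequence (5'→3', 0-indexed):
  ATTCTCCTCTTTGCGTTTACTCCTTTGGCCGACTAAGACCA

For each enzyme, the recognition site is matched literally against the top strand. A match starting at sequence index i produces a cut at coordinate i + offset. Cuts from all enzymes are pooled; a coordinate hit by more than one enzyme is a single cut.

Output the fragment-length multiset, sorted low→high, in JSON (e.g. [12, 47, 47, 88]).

Per-enzyme occurrences:
  WciX (TATATGGG, off=7): no sites
  BxoV (TGGC, off=2): starts [25] → cuts [27]
  RvuII (CTCCT, off=0): starts [3, 19] → cuts [3, 19]
  IvoIII (GCGTTT, off=1): starts [12] → cuts [13]

All cut coordinates (distinct, sorted): [3, 13, 19, 27]

Fragment lengths:
  3→13: 10 bp
  13→19: 6 bp
  19→27: 8 bp
  27→3 (wrap): 41-27+3 = 17 bp

[6,8,10,17]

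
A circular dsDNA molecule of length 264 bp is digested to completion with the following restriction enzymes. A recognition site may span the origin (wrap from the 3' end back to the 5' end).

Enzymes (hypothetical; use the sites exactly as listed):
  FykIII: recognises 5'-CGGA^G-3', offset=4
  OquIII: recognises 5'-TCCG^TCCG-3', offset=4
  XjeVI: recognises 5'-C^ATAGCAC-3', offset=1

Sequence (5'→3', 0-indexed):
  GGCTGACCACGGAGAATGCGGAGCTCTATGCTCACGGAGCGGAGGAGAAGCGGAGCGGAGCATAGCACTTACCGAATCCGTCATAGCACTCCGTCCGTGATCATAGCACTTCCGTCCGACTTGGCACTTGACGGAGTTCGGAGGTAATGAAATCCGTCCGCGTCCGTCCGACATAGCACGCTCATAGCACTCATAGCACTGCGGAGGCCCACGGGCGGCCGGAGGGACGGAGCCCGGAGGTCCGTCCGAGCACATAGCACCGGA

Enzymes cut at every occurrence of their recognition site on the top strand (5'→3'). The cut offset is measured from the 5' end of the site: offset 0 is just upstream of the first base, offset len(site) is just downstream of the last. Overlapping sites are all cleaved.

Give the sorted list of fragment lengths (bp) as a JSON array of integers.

[2,5,5,6,6,7,7,8,9,9,9,9,10,11,11,11,11,12,13,13,14,16,18,21,21]

Site scan:
  FykIII CGGAG/4: at [9, 18, 34, 39, 50, 55, 131, 138, 201, 219, 227, 234, 260] ⇒ [0, 13, 22, 38, 43, 54, 59, 135, 142, 205, 223, 231, 238]
  OquIII TCCGTCCG/4: at [89, 110, 152, 162, 240] ⇒ [93, 114, 156, 166, 244]
  XjeVI CATAGCAC/1: at [60, 81, 101, 171, 182, 191, 252] ⇒ [61, 82, 102, 172, 183, 192, 253]

All cut coordinates (distinct, sorted): [0, 13, 22, 38, 43, 54, 59, 61, 82, 93, 102, 114, 135, 142, 156, 166, 172, 183, 192, 205, 223, 231, 238, 244, 253]

Fragments:
  0→13: 13 bp
  13→22: 9 bp
  22→38: 16 bp
  38→43: 5 bp
  43→54: 11 bp
  54→59: 5 bp
  59→61: 2 bp
  61→82: 21 bp
  82→93: 11 bp
  93→102: 9 bp
  102→114: 12 bp
  114→135: 21 bp
  135→142: 7 bp
  142→156: 14 bp
  156→166: 10 bp
  166→172: 6 bp
  172→183: 11 bp
  183→192: 9 bp
  192→205: 13 bp
  205→223: 18 bp
  223→231: 8 bp
  231→238: 7 bp
  238→244: 6 bp
  244→253: 9 bp
  253→0 (wrap): 264-253+0 = 11 bp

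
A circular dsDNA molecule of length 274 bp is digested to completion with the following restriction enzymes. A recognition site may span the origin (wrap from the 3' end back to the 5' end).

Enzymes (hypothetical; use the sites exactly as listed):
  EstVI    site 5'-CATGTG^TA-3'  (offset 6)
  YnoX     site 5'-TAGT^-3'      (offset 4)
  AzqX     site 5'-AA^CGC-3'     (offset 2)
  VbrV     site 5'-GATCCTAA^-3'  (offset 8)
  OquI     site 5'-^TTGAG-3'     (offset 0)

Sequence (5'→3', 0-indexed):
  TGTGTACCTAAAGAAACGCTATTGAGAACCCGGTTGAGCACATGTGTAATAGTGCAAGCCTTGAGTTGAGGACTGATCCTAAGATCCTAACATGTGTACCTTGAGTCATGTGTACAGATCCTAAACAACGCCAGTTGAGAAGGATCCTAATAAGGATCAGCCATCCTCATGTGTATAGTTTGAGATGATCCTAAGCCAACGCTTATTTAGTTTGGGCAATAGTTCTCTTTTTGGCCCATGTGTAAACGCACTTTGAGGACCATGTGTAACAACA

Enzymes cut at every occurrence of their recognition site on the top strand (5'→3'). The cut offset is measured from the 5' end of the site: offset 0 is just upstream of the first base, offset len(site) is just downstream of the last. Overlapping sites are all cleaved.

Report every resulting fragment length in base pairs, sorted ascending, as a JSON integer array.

[4,4,4,5,5,5,6,6,6,6,7,7,8,12,12,12,12,12,12,12,13,14,15,16,17,19,23]

Site scan:
  EstVI CATGTGTA/6: at [40, 90, 106, 167, 236, 260, 272] ⇒ [4, 46, 96, 112, 173, 242, 266]
  YnoX TAGT/4: at [49, 175, 207, 219] ⇒ [53, 179, 211, 223]
  AzqX AACGC/2: at [14, 126, 197, 244] ⇒ [16, 128, 199, 246]
  VbrV GATCCTAA/8: at [74, 82, 116, 142, 186] ⇒ [82, 90, 124, 150, 194]
  OquI TTGAG/0: at [21, 33, 60, 65, 100, 134, 179, 252] ⇒ [21, 33, 60, 65, 100, 134, 179, 252]

All cut coordinates (distinct, sorted): [4, 16, 21, 33, 46, 53, 60, 65, 82, 90, 96, 100, 112, 124, 128, 134, 150, 173, 179, 194, 199, 211, 223, 242, 246, 252, 266]

Fragments:
  4→16: 12 bp
  16→21: 5 bp
  21→33: 12 bp
  33→46: 13 bp
  46→53: 7 bp
  53→60: 7 bp
  60→65: 5 bp
  65→82: 17 bp
  82→90: 8 bp
  90→96: 6 bp
  96→100: 4 bp
  100→112: 12 bp
  112→124: 12 bp
  124→128: 4 bp
  128→134: 6 bp
  134→150: 16 bp
  150→173: 23 bp
  173→179: 6 bp
  179→194: 15 bp
  194→199: 5 bp
  199→211: 12 bp
  211→223: 12 bp
  223→242: 19 bp
  242→246: 4 bp
  246→252: 6 bp
  252→266: 14 bp
  266→4 (wrap): 274-266+4 = 12 bp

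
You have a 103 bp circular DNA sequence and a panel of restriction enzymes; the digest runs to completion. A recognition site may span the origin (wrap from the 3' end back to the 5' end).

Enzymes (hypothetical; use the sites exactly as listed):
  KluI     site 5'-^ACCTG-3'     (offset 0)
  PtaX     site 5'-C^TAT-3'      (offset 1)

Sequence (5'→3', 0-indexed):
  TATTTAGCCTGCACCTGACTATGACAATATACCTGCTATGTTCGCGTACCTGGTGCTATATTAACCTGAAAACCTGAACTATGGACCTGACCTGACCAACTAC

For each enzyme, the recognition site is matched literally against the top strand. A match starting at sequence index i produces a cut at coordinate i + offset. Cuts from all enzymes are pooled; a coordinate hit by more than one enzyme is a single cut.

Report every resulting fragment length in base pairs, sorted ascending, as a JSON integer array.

[5,5,6,7,7,8,8,9,11,11,12,14]

Per-enzyme occurrences:
  KluI (ACCTG, off=0): starts [12, 30, 47, 63, 71, 84, 89] → cuts [12, 30, 47, 63, 71, 84, 89]
  PtaX (CTAT, off=1): starts [18, 35, 55, 78, 102] → cuts [0, 19, 36, 56, 79]

All cut coordinates (distinct, sorted): [0, 12, 19, 30, 36, 47, 56, 63, 71, 79, 84, 89]

Fragments:
  0→12: 12 bp
  12→19: 7 bp
  19→30: 11 bp
  30→36: 6 bp
  36→47: 11 bp
  47→56: 9 bp
  56→63: 7 bp
  63→71: 8 bp
  71→79: 8 bp
  79→84: 5 bp
  84→89: 5 bp
  89→0 (wrap): 103-89+0 = 14 bp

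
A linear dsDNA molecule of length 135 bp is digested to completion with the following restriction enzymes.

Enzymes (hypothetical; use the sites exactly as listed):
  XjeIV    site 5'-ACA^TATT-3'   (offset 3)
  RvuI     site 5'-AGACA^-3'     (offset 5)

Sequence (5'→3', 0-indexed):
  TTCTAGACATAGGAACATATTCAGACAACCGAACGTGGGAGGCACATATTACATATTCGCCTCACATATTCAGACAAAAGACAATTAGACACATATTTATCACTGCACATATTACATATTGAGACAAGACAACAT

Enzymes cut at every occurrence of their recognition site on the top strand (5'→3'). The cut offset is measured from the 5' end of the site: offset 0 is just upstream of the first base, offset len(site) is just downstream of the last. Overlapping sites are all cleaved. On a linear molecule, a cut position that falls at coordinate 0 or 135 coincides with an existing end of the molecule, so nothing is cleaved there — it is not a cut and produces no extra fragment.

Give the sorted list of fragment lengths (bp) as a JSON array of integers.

[2,4,5,7,7,7,8,8,9,10,10,10,13,16,19]

Site scan:
  XjeIV (ACATATT, off=3): starts [14, 43, 50, 63, 90, 106, 113] → cuts [17, 46, 53, 66, 93, 109, 116]
  RvuI (AGACA, off=5): starts [4, 22, 71, 78, 86, 121, 126] → cuts [9, 27, 76, 83, 91, 126, 131]

All cut coordinates (distinct, sorted): [9, 17, 27, 46, 53, 66, 76, 83, 91, 93, 109, 116, 126, 131]

Fragments:
  [0,9): 9 bp
  [9,17): 8 bp
  [17,27): 10 bp
  [27,46): 19 bp
  [46,53): 7 bp
  [53,66): 13 bp
  [66,76): 10 bp
  [76,83): 7 bp
  [83,91): 8 bp
  [91,93): 2 bp
  [93,109): 16 bp
  [109,116): 7 bp
  [116,126): 10 bp
  [126,131): 5 bp
  [131,135): 4 bp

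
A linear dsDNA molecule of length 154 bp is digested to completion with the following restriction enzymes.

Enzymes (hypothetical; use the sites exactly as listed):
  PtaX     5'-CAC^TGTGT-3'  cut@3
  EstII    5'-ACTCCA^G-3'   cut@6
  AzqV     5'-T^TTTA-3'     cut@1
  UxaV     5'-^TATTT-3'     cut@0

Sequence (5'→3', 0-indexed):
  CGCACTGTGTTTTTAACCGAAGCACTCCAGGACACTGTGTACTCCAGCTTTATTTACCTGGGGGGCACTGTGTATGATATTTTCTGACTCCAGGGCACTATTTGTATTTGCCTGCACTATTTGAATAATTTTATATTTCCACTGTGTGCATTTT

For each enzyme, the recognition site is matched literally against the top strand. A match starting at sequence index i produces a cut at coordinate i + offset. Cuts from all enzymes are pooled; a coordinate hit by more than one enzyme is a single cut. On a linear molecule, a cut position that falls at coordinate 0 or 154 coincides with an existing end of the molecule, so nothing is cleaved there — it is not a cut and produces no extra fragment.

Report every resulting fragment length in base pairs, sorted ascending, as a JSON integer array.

[4,4,5,6,6,6,6,9,9,11,12,12,13,15,18,18]

Site scan:
  PtaX (CACTGTGT, off=3): starts [2, 32, 65, 139] → cuts [5, 35, 68, 142]
  EstII (ACTCCAG, off=6): starts [23, 40, 86] → cuts [29, 46, 92]
  AzqV (TTTTA, off=1): starts [10, 128] → cuts [11, 129]
  UxaV (TATTT, off=0): starts [50, 77, 98, 104, 117, 133] → cuts [50, 77, 98, 104, 117, 133]

All cut coordinates (distinct, sorted): [5, 11, 29, 35, 46, 50, 68, 77, 92, 98, 104, 117, 129, 133, 142]

Fragment lengths:
  [0,5): 5 bp
  [5,11): 6 bp
  [11,29): 18 bp
  [29,35): 6 bp
  [35,46): 11 bp
  [46,50): 4 bp
  [50,68): 18 bp
  [68,77): 9 bp
  [77,92): 15 bp
  [92,98): 6 bp
  [98,104): 6 bp
  [104,117): 13 bp
  [117,129): 12 bp
  [129,133): 4 bp
  [133,142): 9 bp
  [142,154): 12 bp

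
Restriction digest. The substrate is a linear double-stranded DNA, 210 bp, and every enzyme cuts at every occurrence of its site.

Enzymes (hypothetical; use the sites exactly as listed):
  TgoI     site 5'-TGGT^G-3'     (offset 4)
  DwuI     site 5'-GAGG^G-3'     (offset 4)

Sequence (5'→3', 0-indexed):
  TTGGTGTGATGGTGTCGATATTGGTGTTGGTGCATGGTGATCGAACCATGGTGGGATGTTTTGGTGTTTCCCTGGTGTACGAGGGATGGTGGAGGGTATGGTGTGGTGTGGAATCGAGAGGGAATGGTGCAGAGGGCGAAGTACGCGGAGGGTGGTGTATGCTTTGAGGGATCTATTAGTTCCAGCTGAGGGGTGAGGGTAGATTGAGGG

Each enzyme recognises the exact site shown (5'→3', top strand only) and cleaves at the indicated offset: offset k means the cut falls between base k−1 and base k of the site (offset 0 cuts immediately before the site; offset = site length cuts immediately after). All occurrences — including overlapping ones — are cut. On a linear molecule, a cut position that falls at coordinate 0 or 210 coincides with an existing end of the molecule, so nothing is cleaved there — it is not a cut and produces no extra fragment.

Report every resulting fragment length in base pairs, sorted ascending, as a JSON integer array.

[1,5,5,5,5,6,6,7,7,7,7,7,8,8,11,11,12,13,13,14,14,16,22]

Site scan:
  TgoI TGGTG/4: at [1, 9, 21, 27, 34, 48, 61, 72, 86, 98, 103, 124, 152] ⇒ [5, 13, 25, 31, 38, 52, 65, 76, 90, 102, 107, 128, 156]
  DwuI GAGGG/4: at [80, 91, 117, 131, 147, 165, 187, 194, 205] ⇒ [84, 95, 121, 135, 151, 169, 191, 198, 209]

Pooled cuts: [5, 13, 25, 31, 38, 52, 65, 76, 84, 90, 95, 102, 107, 121, 128, 135, 151, 156, 169, 191, 198, 209]

Fragment lengths:
  [0,5): 5 bp
  [5,13): 8 bp
  [13,25): 12 bp
  [25,31): 6 bp
  [31,38): 7 bp
  [38,52): 14 bp
  [52,65): 13 bp
  [65,76): 11 bp
  [76,84): 8 bp
  [84,90): 6 bp
  [90,95): 5 bp
  [95,102): 7 bp
  [102,107): 5 bp
  [107,121): 14 bp
  [121,128): 7 bp
  [128,135): 7 bp
  [135,151): 16 bp
  [151,156): 5 bp
  [156,169): 13 bp
  [169,191): 22 bp
  [191,198): 7 bp
  [198,209): 11 bp
  [209,210): 1 bp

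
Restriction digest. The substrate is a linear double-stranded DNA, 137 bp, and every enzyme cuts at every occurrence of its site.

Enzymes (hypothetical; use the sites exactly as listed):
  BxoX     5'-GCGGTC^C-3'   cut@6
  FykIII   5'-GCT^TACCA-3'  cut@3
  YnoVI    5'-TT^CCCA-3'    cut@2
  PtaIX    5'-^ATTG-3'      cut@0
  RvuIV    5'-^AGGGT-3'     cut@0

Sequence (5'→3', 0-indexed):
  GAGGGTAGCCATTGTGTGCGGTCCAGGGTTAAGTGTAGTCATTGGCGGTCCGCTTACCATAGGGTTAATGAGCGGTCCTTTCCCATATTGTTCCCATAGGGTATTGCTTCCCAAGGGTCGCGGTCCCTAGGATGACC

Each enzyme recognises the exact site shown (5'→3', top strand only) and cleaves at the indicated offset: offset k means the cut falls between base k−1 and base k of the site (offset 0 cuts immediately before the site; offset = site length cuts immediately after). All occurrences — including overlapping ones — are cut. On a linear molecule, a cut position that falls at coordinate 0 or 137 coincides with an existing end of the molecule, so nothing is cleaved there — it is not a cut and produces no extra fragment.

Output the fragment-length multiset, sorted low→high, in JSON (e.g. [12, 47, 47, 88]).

[1,1,4,4,4,5,5,5,6,6,7,9,10,12,12,13,16,17]

Per-enzyme occurrences:
  BxoX (GCGGTCC, off=6): starts [17, 44, 71, 119] → cuts [23, 50, 77, 125]
  FykIII (GCTTACCA, off=3): starts [51] → cuts [54]
  YnoVI (TTCCCA, off=2): starts [79, 90, 107] → cuts [81, 92, 109]
  PtaIX (ATTG, off=0): starts [10, 40, 86, 102] → cuts [10, 40, 86, 102]
  RvuIV (AGGGT, off=0): starts [1, 24, 60, 97, 113] → cuts [1, 24, 60, 97, 113]

All cut coordinates (distinct, sorted): [1, 10, 23, 24, 40, 50, 54, 60, 77, 81, 86, 92, 97, 102, 109, 113, 125]

Fragments:
  [0,1): 1 bp
  [1,10): 9 bp
  [10,23): 13 bp
  [23,24): 1 bp
  [24,40): 16 bp
  [40,50): 10 bp
  [50,54): 4 bp
  [54,60): 6 bp
  [60,77): 17 bp
  [77,81): 4 bp
  [81,86): 5 bp
  [86,92): 6 bp
  [92,97): 5 bp
  [97,102): 5 bp
  [102,109): 7 bp
  [109,113): 4 bp
  [113,125): 12 bp
  [125,137): 12 bp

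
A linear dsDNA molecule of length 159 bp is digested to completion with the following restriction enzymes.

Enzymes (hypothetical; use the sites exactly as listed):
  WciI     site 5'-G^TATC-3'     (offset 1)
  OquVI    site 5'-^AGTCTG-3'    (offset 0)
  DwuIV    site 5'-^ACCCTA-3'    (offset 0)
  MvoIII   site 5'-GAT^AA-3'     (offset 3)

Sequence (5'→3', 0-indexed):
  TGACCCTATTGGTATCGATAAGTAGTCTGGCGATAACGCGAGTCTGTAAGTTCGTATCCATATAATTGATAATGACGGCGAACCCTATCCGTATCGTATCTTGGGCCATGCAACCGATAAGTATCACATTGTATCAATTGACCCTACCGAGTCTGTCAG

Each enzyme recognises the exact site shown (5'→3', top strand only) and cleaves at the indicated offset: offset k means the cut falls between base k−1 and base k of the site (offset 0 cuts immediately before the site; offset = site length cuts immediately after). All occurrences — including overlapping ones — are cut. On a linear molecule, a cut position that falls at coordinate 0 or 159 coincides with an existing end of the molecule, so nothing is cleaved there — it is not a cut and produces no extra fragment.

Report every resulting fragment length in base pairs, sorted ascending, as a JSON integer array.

Per-enzyme occurrences:
  WciI GTATC/1: at [11, 53, 90, 95, 120, 130] ⇒ [12, 54, 91, 96, 121, 131]
  OquVI AGTCTG/0: at [23, 40, 149] ⇒ [23, 40, 149]
  DwuIV ACCCTA/0: at [2, 81, 140] ⇒ [2, 81, 140]
  MvoIII GATAA/3: at [16, 31, 67, 115] ⇒ [19, 34, 70, 118]

All cut coordinates (distinct, sorted): [2, 12, 19, 23, 34, 40, 54, 70, 81, 91, 96, 118, 121, 131, 140, 149]

Fragment lengths:
  [0,2): 2 bp
  [2,12): 10 bp
  [12,19): 7 bp
  [19,23): 4 bp
  [23,34): 11 bp
  [34,40): 6 bp
  [40,54): 14 bp
  [54,70): 16 bp
  [70,81): 11 bp
  [81,91): 10 bp
  [91,96): 5 bp
  [96,118): 22 bp
  [118,121): 3 bp
  [121,131): 10 bp
  [131,140): 9 bp
  [140,149): 9 bp
  [149,159): 10 bp

[2,3,4,5,6,7,9,9,10,10,10,10,11,11,14,16,22]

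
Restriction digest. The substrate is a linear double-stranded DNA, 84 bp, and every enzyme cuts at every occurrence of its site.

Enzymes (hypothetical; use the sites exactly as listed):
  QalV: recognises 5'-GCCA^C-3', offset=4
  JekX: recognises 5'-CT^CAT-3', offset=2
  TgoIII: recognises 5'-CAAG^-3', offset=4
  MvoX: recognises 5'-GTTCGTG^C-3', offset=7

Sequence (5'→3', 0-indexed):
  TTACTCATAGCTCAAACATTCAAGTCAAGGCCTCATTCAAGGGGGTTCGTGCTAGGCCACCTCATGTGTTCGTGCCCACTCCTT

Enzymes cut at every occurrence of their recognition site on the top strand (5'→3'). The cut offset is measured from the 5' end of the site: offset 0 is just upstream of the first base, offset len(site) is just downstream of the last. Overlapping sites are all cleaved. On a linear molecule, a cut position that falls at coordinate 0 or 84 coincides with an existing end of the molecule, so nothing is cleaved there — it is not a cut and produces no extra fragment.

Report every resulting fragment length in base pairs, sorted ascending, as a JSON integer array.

[3,4,5,5,8,8,10,10,12,19]

Per-enzyme occurrences:
  QalV (GCCAC, off=4): starts [55] → cuts [59]
  JekX (CTCAT, off=2): starts [3, 31, 60] → cuts [5, 33, 62]
  TgoIII (CAAG, off=4): starts [20, 25, 37] → cuts [24, 29, 41]
  MvoX (GTTCGTGC, off=7): starts [44, 67] → cuts [51, 74]

All cut coordinates (distinct, sorted): [5, 24, 29, 33, 41, 51, 59, 62, 74]

Fragments:
  [0,5): 5 bp
  [5,24): 19 bp
  [24,29): 5 bp
  [29,33): 4 bp
  [33,41): 8 bp
  [41,51): 10 bp
  [51,59): 8 bp
  [59,62): 3 bp
  [62,74): 12 bp
  [74,84): 10 bp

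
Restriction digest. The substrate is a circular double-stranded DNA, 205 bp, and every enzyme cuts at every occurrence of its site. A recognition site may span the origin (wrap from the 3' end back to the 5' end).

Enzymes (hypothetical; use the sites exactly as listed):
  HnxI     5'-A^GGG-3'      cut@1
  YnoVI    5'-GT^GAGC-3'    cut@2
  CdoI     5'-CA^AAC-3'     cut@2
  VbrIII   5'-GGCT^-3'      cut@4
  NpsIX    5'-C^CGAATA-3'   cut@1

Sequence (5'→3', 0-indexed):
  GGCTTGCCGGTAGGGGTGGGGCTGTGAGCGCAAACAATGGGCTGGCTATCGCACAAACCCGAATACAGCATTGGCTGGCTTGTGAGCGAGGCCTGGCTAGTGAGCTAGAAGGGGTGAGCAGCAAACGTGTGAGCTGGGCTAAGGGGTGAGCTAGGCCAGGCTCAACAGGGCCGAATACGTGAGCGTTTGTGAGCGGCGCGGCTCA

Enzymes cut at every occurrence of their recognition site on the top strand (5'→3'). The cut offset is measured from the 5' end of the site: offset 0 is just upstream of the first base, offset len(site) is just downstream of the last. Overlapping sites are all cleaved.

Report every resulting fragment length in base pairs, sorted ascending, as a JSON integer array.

[2,2,3,3,4,4,4,4,5,5,5,6,7,7,8,8,8,9,9,10,10,11,11,13,15,15,17]

Site scan:
  HnxI AGGG/1: at [11, 109, 141, 166] ⇒ [12, 110, 142, 167]
  YnoVI GTGAGC/2: at [23, 81, 99, 113, 128, 145, 178, 188] ⇒ [25, 83, 101, 115, 130, 147, 180, 190]
  CdoI CAAAC/2: at [30, 53, 121] ⇒ [32, 55, 123]
  VbrIII GGCT/4: at [0, 19, 39, 43, 72, 76, 94, 136, 158, 199] ⇒ [4, 23, 43, 47, 76, 80, 98, 140, 162, 203]
  NpsIX CCGAATA/1: at [58, 170] ⇒ [59, 171]

Pooled cuts: [4, 12, 23, 25, 32, 43, 47, 55, 59, 76, 80, 83, 98, 101, 110, 115, 123, 130, 140, 142, 147, 162, 167, 171, 180, 190, 203]

Fragment lengths:
  4→12: 8 bp
  12→23: 11 bp
  23→25: 2 bp
  25→32: 7 bp
  32→43: 11 bp
  43→47: 4 bp
  47→55: 8 bp
  55→59: 4 bp
  59→76: 17 bp
  76→80: 4 bp
  80→83: 3 bp
  83→98: 15 bp
  98→101: 3 bp
  101→110: 9 bp
  110→115: 5 bp
  115→123: 8 bp
  123→130: 7 bp
  130→140: 10 bp
  140→142: 2 bp
  142→147: 5 bp
  147→162: 15 bp
  162→167: 5 bp
  167→171: 4 bp
  171→180: 9 bp
  180→190: 10 bp
  190→203: 13 bp
  203→4 (wrap): 205-203+4 = 6 bp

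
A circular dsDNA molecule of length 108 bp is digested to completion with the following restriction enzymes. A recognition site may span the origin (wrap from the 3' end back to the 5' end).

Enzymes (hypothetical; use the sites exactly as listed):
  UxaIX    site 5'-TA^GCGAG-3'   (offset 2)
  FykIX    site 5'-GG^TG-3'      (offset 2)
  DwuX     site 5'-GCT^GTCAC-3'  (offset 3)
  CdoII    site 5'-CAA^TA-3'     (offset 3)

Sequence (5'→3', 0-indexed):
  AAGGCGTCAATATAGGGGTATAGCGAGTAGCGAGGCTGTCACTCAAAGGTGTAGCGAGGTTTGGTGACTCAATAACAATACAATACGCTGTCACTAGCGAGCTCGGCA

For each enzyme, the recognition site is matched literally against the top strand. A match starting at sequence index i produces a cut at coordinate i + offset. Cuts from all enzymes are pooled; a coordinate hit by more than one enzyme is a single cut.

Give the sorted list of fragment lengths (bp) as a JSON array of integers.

Site scan:
  UxaIX TAGCGAG/2: at [20, 27, 51, 94] ⇒ [22, 29, 53, 96]
  FykIX GGTG/2: at [47, 62] ⇒ [49, 64]
  DwuX GCTGTCAC/3: at [34, 86] ⇒ [37, 89]
  CdoII CAATA/3: at [7, 69, 75, 80] ⇒ [10, 72, 78, 83]

Pooled cuts: [10, 22, 29, 37, 49, 53, 64, 72, 78, 83, 89, 96]

Fragment lengths:
  10→22: 12 bp
  22→29: 7 bp
  29→37: 8 bp
  37→49: 12 bp
  49→53: 4 bp
  53→64: 11 bp
  64→72: 8 bp
  72→78: 6 bp
  78→83: 5 bp
  83→89: 6 bp
  89→96: 7 bp
  96→10 (wrap): 108-96+10 = 22 bp

[4,5,6,6,7,7,8,8,11,12,12,22]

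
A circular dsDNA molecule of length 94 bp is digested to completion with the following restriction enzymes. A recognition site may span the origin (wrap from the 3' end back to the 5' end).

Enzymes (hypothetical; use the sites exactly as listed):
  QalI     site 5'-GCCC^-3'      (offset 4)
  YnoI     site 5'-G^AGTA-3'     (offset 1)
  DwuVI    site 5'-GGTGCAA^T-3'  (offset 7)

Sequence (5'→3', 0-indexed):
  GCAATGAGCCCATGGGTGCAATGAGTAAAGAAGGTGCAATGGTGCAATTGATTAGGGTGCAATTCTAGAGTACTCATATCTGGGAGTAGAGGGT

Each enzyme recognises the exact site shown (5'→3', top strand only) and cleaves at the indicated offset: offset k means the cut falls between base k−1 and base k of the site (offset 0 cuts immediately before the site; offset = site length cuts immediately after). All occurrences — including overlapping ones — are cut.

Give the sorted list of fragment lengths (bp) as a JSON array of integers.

[2,6,7,8,10,14,15,16,16]

Scan for sites:
  QalI (GCCC, off=4): starts [7] → cuts [11]
  YnoI (GAGTA, off=1): starts [22, 67, 83] → cuts [23, 68, 84]
  DwuVI (GGTGCAAT, off=7): starts [14, 32, 40, 55, 91] → cuts [4, 21, 39, 47, 62]

All cut coordinates (distinct, sorted): [4, 11, 21, 23, 39, 47, 62, 68, 84]

Fragments:
  4→11: 7 bp
  11→21: 10 bp
  21→23: 2 bp
  23→39: 16 bp
  39→47: 8 bp
  47→62: 15 bp
  62→68: 6 bp
  68→84: 16 bp
  84→4 (wrap): 94-84+4 = 14 bp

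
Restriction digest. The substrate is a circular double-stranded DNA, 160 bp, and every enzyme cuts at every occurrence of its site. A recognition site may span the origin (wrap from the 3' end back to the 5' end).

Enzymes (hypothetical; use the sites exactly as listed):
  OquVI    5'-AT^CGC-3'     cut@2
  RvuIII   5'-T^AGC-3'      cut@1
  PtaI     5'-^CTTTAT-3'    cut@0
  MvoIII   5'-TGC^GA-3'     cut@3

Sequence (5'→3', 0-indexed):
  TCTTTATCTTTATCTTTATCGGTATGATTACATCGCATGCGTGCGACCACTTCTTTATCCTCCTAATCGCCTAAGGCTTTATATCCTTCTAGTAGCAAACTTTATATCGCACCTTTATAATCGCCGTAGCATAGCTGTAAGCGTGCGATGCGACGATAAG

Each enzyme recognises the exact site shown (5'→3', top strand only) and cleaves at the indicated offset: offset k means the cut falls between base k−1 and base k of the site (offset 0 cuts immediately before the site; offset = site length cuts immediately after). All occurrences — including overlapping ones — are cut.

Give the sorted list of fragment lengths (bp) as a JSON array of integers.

[5,5,5,6,6,6,6,8,8,9,9,10,11,14,15,17,20]

Scan for sites:
  OquVI ATCGC/2: at [31, 65, 105, 119] ⇒ [33, 67, 107, 121]
  RvuIII TAGC/1: at [92, 126, 131] ⇒ [93, 127, 132]
  PtaI CTTTAT/0: at [1, 7, 13, 52, 76, 99, 112] ⇒ [1, 7, 13, 52, 76, 99, 112]
  MvoIII TGCGA/3: at [41, 143, 148] ⇒ [44, 146, 151]

All cut coordinates (distinct, sorted): [1, 7, 13, 33, 44, 52, 67, 76, 93, 99, 107, 112, 121, 127, 132, 146, 151]

Fragments:
  1→7: 6 bp
  7→13: 6 bp
  13→33: 20 bp
  33→44: 11 bp
  44→52: 8 bp
  52→67: 15 bp
  67→76: 9 bp
  76→93: 17 bp
  93→99: 6 bp
  99→107: 8 bp
  107→112: 5 bp
  112→121: 9 bp
  121→127: 6 bp
  127→132: 5 bp
  132→146: 14 bp
  146→151: 5 bp
  151→1 (wrap): 160-151+1 = 10 bp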